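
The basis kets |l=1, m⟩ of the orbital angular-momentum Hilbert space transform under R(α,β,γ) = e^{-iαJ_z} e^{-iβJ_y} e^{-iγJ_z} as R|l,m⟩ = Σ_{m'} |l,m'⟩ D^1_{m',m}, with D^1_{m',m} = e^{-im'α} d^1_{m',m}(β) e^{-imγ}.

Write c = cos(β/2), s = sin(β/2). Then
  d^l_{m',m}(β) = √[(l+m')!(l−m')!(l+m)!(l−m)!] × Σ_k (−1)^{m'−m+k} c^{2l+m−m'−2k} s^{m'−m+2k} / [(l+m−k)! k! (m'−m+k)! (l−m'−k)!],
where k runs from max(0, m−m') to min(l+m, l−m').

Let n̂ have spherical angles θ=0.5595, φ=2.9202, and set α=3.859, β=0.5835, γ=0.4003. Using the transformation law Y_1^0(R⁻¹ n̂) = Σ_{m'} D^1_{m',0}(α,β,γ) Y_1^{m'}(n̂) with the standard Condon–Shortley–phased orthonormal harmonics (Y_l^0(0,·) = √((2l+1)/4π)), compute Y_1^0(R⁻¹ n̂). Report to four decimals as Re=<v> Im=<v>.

Need the full column D^1_{m',0} for m'=−1..1 at α=3.859, β=0.5835, γ=0.4003.
cos(β/2)=0.957742, sin(β/2)=0.287629
d^1_{-1,0}: single k=1 term ⇒ +0.389579;  D = -0.293553-0.256122i
d^1_{0,0}: k∈[0..1] ⇒ +0.917270 -0.082730 = +0.834539;  D = +0.834539+0.000000i
d^1_{1,0}: single k=0 term ⇒ -0.389579;  D = +0.293553-0.256122i
Y_1^{m'}(θ=0.5595,φ=2.9202) and Σ D·Y over m':
  (-0.2936-0.2561i)·(-0.1789-0.0403i)  (+0.8345+0.0000i)·(+0.4141+0.0000i)  (+0.2936-0.2561i)·(+0.1789-0.0403i)
Y_1^0(R⁻¹ n̂) = +0.429990+0.000000i

Re=0.4300 Im=0.0000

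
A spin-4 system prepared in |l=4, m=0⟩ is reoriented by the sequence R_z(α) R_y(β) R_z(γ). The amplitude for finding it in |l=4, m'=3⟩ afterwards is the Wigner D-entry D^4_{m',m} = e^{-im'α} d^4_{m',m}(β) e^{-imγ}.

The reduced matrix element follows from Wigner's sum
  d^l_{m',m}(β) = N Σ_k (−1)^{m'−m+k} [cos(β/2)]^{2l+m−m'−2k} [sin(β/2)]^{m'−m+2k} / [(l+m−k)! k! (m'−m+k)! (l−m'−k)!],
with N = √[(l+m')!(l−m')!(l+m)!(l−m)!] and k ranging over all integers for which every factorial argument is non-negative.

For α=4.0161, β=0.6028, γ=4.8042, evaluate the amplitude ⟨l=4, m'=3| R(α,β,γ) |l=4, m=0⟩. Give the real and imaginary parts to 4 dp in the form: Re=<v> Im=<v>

Split into d^4_{3,0}(β=0.6028) × two z-phases.
Half-angle: c=0.954922, s=0.296857. N=√(5040·1·24·24)=1703.830978
Admissible k: 0..1 (factorial args all ≥0)
  k=0: (−1)^3·1703.8310/(144)·0.9549^5·0.2969^3 = -0.245780
  k=1: (−1)^4·1703.8310/(144)·0.9549^3·0.2969^5 = +0.023752
d^4_{3,0}(0.6028) = -0.245780 +0.023752 = -0.222028
Attach z-rotation phases: D = e^{-i(3)(4.0161)}·(-0.222028)·e^{-i(0)(4.8042)} = -0.192892-0.109949i

Re=-0.1929 Im=-0.1099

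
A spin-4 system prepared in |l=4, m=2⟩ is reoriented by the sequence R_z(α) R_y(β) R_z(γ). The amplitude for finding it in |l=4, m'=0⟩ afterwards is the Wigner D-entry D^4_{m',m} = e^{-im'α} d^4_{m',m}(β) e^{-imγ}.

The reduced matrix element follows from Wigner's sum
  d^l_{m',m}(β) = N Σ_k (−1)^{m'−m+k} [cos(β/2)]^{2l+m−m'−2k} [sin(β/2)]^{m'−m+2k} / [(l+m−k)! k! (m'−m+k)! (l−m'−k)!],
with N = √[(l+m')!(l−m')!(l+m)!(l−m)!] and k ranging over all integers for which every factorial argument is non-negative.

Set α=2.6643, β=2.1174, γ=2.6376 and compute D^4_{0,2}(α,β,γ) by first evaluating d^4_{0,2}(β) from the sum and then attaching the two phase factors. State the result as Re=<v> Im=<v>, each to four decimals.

D^4_{0,2}(2.6643,2.1174,2.6376) = e^{-i·0·2.6643}·d^4_{0,2}(2.1174)·e^{-i·2·2.6376}. Compute d first:
c=cos(2.1174/2)=0.490006, s=sin(2.1174/2)=0.871719; N=√[24·24·720·2]=910.735966
k: max(0,(2)−(0))=2 … min(4+(2),4−(0))=4
  k=2: (−1)^0·910.7360/(96)·0.4900^6·0.8717^2 = +0.099789
  k=3: (−1)^1·910.7360/(36)·0.4900^4·0.8717^4 = -0.842173
  k=4: (−1)^2·910.7360/(96)·0.4900^2·0.8717^6 = +0.999501
d^4_{0,2}(2.1174) = +0.099789 -0.842173 +0.999501 = +0.257117
D = (+1.000000+0.000000i)·(+0.257117)·(+0.533566+0.845759i) = +0.137189+0.217459i

Re=0.1372 Im=0.2175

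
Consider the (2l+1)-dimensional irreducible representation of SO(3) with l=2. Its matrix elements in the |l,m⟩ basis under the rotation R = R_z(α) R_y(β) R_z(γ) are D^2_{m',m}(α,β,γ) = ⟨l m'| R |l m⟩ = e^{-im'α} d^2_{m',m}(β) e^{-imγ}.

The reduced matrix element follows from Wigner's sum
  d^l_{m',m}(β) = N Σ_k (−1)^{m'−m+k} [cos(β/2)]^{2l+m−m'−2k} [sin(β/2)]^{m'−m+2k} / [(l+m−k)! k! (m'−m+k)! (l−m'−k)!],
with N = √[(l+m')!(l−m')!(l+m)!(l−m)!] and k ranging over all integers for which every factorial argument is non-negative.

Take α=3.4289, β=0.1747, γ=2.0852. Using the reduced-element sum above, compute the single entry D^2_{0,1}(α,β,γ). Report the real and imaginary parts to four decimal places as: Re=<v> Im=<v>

Re=-0.1031 Im=-0.1825

First d^2_{0,1}(β=0.1747), then the phase factors e^{-i(0)α} and e^{-i(1)γ}:
With c≡cos(β/2)=0.996187 and s≡sin(β/2)=0.087239, N=[2·2·6·1]^{1/2}=4.898979
k: max(0,(1)−(0))=1 … min(2+(1),2−(0))=2
  k=1: (−1)^0·4.8990/(2)·0.9962^3·0.0872^1 = +0.211256
  k=2: (−1)^1·4.8990/(2)·0.9962^1·0.0872^3 = -0.001620
d^2_{0,1}(0.1747) = +0.211256 -0.001620 = +0.209636
D = (+1.000000+0.000000i)·(+0.209636)·(-0.492016-0.870586i) = -0.103144-0.182506i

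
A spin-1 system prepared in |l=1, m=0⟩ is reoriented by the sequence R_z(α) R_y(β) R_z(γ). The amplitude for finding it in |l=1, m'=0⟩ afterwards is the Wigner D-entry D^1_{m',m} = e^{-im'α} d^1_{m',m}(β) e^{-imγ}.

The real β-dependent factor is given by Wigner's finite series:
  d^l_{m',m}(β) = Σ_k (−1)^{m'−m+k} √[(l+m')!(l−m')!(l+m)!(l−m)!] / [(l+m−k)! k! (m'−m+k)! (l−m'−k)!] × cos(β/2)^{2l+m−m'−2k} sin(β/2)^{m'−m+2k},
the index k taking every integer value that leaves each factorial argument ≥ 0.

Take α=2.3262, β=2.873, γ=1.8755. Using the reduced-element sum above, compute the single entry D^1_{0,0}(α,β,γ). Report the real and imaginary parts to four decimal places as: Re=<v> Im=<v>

Re=-0.9641 Im=0.0000

First d^1_{0,0}(β=2.873), then the phase factors e^{-i(0)α} and e^{-i(0)γ}:
Half-angle: c=0.133893, s=0.990996. N=√(1·1·1·1)=1.000000
The bounds max(0,m−m')=0 and min(l+m,l−m')=1 give 2 terms
  k=0: (−1)^0·1.0000/(1)·0.1339^2·0.9910^0 = +0.017927
  k=1: (−1)^1·1.0000/(1)·0.1339^0·0.9910^2 = -0.982073
d^1_{0,0}(2.873) = +0.017927 -0.982073 = -0.964145
Attach z-rotation phases: D = e^{-i(0)(2.3262)}·(-0.964145)·e^{-i(0)(1.8755)} = -0.964145+0.000000i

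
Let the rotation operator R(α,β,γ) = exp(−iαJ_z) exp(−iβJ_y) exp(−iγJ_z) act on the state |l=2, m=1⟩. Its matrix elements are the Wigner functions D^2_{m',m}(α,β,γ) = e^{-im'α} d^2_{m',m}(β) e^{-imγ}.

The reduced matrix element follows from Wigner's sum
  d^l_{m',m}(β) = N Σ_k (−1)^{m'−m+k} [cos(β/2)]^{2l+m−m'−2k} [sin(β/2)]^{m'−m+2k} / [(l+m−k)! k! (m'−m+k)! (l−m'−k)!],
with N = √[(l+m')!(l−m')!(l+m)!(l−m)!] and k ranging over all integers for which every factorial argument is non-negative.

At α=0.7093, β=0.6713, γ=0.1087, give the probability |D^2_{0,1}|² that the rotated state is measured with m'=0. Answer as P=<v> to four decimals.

P=0.3558

First d^2_{0,1}(β=0.6713), then the phase factors e^{-i(0)α} and e^{-i(1)γ}:
c=cos(0.6713/2)=0.944196, s=sin(0.6713/2)=0.329383; N=√[2·2·6·1]=4.898979
The bounds max(0,m−m')=1 and min(l+m,l−m')=2 give 2 terms
  k=1: (−1)^0·4.8990/(2)·0.9442^3·0.3294^1 = +0.679147
  k=2: (−1)^1·4.8990/(2)·0.9442^1·0.3294^3 = -0.082650
d^2_{0,1}(0.6713) = +0.679147 -0.082650 = +0.596497
|D^2_{0,1}|² = |d^2_{0,1}(β)|² = (+0.596497)² = 0.355809 (the z-rotation phases have unit modulus)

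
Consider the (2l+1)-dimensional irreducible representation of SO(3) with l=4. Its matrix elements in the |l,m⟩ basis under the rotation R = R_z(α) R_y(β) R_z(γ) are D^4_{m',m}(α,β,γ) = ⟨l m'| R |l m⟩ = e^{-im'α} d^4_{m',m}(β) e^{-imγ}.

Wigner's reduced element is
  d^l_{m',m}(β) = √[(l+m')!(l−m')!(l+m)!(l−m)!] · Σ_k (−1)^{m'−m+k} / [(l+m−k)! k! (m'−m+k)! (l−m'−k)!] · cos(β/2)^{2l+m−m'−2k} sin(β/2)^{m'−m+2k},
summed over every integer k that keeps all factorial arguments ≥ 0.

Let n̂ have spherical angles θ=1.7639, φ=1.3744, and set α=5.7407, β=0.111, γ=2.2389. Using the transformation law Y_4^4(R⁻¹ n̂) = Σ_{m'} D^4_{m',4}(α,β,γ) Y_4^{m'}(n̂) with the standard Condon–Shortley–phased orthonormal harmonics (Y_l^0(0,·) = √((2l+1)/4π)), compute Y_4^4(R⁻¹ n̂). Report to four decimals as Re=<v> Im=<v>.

Need the full column D^4_{m',4} for m'=−4..4 at α=5.7407, β=0.111, γ=2.2389.
cos(β/2)=0.998460, sin(β/2)=0.055472
d^4_{-4,4}: single k=8 term ⇒ +0.000000;  D = +0.000000+0.000000i
d^4_{-3,4}: single k=7 term ⇒ +0.000000;  D = -0.000000+0.000000i
d^4_{-2,4}: single k=6 term ⇒ +0.000000;  D = -0.000000+0.000000i
d^4_{-1,4}: single k=5 term ⇒ +0.000004;  D = -0.000004+0.000000i
d^4_{0,4}: single k=4 term ⇒ +0.000079;  D = -0.000070-0.000036i
d^4_{1,4}: single k=3 term ⇒ +0.001268;  D = -0.000672-0.001075i
d^4_{2,4}: single k=2 term ⇒ +0.016133;  D = -0.000269-0.016130i
d^4_{3,4}: single k=1 term ⇒ +0.155214;  D = +0.077908-0.134245i
d^4_{4,4}: single k=0 term ⇒ +0.987748;  D = +0.865657-0.475694i
Y_4^{m'}(θ=1.7639,φ=1.3744) and Σ D·Y over m':
  (+0.0000+0.0000i)·(+0.2902+0.2903i)  (-0.0000+0.0000i)·(+0.1262-0.1888i)  (-0.0000+0.0000i)·(+0.2209+0.0915i)  (-0.0000+0.0000i)·(+0.0477-0.2396i)  (-0.0001-0.0000i)·(+0.2055+0.0000i)  (-0.0007-0.0011i)·(-0.0477-0.2396i)  (-0.0003-0.0161i)·(+0.2209-0.0915i)  (+0.0779-0.1342i)·(-0.1262-0.1888i)  (+0.8657-0.4757i)·(+0.2902-0.2903i)
Y_4^4(R⁻¹ n̂) = +0.076183-0.390509i

Re=0.0762 Im=-0.3905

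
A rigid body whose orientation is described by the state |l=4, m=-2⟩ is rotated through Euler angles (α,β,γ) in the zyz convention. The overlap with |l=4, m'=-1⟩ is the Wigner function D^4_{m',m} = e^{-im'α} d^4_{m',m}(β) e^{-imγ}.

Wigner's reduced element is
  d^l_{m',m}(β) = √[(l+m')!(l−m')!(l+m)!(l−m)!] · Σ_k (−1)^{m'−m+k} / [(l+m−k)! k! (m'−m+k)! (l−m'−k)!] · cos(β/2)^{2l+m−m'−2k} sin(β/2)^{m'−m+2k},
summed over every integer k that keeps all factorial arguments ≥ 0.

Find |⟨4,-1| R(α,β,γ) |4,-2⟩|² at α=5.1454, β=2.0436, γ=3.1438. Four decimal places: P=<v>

P=0.1904

First d^4_{-1,-2}(β=2.0436), then the phase factors e^{-i(-1)α} and e^{-i(-2)γ}:
Half-angle: c=0.521831, s=0.853049. N=√(6·120·2·720)=1018.233765
The bounds max(0,m−m')=0 and min(l+m,l−m')=2 give 3 terms
  k=0: (−1)^1·1018.2338/(240)·0.5218^7·0.8530^1 = -0.038135
  k=1: (−1)^2·1018.2338/(48)·0.5218^5·0.8530^3 = +0.509540
  k=2: (−1)^3·1018.2338/(72)·0.5218^3·0.8530^5 = -0.907767
d^4_{-1,-2}(2.0436) = -0.038135 +0.509540 -0.907767 = -0.436362
|D^4_{-1,-2}|² = |d^4_{-1,-2}(β)|² = (-0.436362)² = 0.190412 (the z-rotation phases have unit modulus)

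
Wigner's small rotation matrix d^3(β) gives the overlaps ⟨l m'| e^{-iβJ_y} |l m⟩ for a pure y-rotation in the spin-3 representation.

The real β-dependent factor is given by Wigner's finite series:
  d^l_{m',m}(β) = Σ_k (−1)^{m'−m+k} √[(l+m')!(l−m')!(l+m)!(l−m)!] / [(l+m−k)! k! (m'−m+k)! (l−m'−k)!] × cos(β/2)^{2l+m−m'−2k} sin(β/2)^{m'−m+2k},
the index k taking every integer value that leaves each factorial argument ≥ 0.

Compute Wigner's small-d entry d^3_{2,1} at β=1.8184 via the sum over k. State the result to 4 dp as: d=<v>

d=0.5020

d^3_{2,1}(β=1.8184) via Wigner's sum:
c=cos(1.8184/2)=0.614377, s=sin(1.8184/2)=0.789012; N=√[120·1·24·2]=75.894664
k: max(0,(1)−(2))=0 … min(3+(1),3−(2))=1
  k=0: (−1)^1·75.8947/(24)·0.6144^5·0.7890^1 = -0.218403
  k=1: (−1)^2·75.8947/(12)·0.6144^3·0.7890^3 = +0.720422
d^3_{2,1}(1.8184) = -0.218403 +0.720422 = +0.502018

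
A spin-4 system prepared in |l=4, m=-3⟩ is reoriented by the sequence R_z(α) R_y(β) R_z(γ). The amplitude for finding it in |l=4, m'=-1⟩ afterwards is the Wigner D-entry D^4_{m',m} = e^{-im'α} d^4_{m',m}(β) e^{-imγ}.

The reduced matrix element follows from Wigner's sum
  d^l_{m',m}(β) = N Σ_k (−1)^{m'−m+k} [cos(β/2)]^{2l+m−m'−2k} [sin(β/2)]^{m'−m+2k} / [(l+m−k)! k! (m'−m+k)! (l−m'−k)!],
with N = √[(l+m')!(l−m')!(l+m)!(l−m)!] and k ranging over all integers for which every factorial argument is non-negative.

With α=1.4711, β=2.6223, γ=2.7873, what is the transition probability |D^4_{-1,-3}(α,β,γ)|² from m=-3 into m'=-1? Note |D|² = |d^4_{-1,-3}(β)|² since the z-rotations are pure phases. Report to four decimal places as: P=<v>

D^4_{-1,-3}(1.4711,2.6223,2.7873) = e^{-i·-1·1.4711}·d^4_{-1,-3}(2.6223)·e^{-i·-3·2.7873}. Compute d first:
c=cos(2.6223/2)=0.256739, s=sin(2.6223/2)=0.966481; N=√[6·120·1·5040]=1904.940944
The bounds max(0,m−m')=0 and min(l+m,l−m')=1 give 2 terms
  k=0: (−1)^2·1904.9409/(240)·0.2567^6·0.9665^2 = +0.002123
  k=1: (−1)^3·1904.9409/(144)·0.2567^4·0.9665^4 = -0.050148
d^4_{-1,-3}(2.6223) = +0.002123 -0.050148 = -0.048025
|D^4_{-1,-3}|² = |d^4_{-1,-3}(β)|² = (-0.048025)² = 0.002306 (the z-rotation phases have unit modulus)

P=0.0023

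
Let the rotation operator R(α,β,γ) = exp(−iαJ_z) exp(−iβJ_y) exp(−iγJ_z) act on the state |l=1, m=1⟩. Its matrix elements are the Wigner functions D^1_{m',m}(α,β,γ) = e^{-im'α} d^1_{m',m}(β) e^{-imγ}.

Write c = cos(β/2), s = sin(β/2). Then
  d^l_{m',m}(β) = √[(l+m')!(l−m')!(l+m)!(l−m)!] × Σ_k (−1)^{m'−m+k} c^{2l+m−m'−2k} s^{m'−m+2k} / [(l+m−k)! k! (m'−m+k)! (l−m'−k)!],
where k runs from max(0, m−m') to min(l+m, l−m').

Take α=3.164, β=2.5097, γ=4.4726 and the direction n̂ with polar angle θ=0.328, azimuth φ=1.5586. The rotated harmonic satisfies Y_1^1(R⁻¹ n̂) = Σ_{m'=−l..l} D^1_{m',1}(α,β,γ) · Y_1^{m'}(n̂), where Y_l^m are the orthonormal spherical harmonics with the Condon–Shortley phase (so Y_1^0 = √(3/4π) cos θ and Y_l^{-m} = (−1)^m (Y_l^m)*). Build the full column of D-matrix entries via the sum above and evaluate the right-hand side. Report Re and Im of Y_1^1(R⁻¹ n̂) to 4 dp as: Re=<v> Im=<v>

Re=-0.1532 Im=0.1582

Need the full column D^1_{m',1} for m'=−1..1 at α=3.164, β=2.5097, γ=4.4726.
cos(β/2)=0.310716, sin(β/2)=0.950503
d^1_{-1,1}: single k=2 term ⇒ +0.903456;  D = +0.234178-0.872578i
d^1_{0,1}: single k=1 term ⇒ +0.417669;  D = -0.099195+0.405719i
d^1_{1,1}: single k=0 term ⇒ +0.096544;  D = +0.020822-0.094272i
Y_1^{m'}(θ=0.328,φ=1.5586) and Σ D·Y over m':
  (+0.2342-0.8726i)·(+0.0014-0.1113i)  (-0.0992+0.4057i)·(+0.4626+0.0000i)  (+0.0208-0.0943i)·(-0.0014-0.1113i)
Y_1^1(R⁻¹ n̂) = -0.153197+0.158231i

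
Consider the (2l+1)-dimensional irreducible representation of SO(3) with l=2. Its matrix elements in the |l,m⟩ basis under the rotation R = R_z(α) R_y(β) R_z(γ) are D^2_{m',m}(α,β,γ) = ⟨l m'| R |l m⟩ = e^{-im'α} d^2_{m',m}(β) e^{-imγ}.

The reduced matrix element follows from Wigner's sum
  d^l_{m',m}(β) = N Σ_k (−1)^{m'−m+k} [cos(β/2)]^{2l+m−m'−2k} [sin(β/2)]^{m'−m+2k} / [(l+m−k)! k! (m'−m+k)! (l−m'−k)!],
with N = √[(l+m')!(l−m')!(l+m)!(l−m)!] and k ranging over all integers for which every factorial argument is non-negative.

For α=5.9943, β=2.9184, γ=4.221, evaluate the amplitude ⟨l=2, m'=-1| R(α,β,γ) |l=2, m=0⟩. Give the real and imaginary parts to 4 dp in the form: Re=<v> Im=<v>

Split into d^2_{-1,0}(β=2.9184) × two z-phases.
c=cos(2.9184/2)=0.111365, s=sin(2.9184/2)=0.993780; N=√[1·6·2·2]=4.898979
k: max(0,(0)−(-1))=1 … min(2+(0),2−(-1))=2
  k=1: (−1)^0·4.8990/(2)·0.1114^3·0.9938^1 = +0.003362
  k=2: (−1)^1·4.8990/(2)·0.1114^1·0.9938^3 = -0.267728
d^2_{-1,0}(2.9184) = +0.003362 -0.267728 = -0.264366
Attach z-rotation phases: D = e^{-i(-1)(5.9943)}·(-0.264366)·e^{-i(0)(4.221)} = -0.253411+0.075314i

Re=-0.2534 Im=0.0753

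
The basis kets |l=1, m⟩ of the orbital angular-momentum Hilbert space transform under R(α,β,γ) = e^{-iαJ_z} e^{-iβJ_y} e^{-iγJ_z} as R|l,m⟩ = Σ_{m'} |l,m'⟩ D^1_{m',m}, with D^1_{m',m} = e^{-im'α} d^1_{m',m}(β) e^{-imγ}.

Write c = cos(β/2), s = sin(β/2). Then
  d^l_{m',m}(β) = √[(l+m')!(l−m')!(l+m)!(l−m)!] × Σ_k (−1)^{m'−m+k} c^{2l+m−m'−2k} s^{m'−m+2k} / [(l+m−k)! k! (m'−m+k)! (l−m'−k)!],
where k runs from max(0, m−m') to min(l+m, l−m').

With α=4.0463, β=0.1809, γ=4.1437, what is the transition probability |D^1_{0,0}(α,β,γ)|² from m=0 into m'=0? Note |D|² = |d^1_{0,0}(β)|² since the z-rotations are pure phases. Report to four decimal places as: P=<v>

First d^1_{0,0}(β=0.1809), then the phase factors e^{-i(0)α} and e^{-i(0)γ}:
c=cos(0.1809/2)=0.995912, s=sin(0.1809/2)=0.090327; N=√[1·1·1·1]=1.000000
Admissible k: 0..1 (factorial args all ≥0)
  k=0: (−1)^0·1.0000/(1)·0.9959^2·0.0903^0 = +0.991841
  k=1: (−1)^1·1.0000/(1)·0.9959^0·0.0903^2 = -0.008159
d^1_{0,0}(0.1809) = +0.991841 -0.008159 = +0.983682
|D^1_{0,0}|² = |d^1_{0,0}(β)|² = (+0.983682)² = 0.967631 (the z-rotation phases have unit modulus)

P=0.9676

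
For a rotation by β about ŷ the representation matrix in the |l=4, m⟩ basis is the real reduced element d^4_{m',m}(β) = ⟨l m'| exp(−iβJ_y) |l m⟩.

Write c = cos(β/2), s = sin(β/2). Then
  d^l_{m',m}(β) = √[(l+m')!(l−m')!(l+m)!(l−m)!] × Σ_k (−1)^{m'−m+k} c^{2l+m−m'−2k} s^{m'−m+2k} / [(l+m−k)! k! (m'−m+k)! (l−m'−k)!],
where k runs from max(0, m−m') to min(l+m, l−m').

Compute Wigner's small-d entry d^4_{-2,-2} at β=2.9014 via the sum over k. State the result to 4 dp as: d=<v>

d=0.0030

d^4_{-2,-2}(β=2.9014) via Wigner's sum:
c=cos(2.9014/2)=0.119808, s=sin(2.9014/2)=0.992797; N=√[2·720·2·720]=1440.000000
The bounds max(0,m−m')=0 and min(l+m,l−m')=2 give 3 terms
  k=0: (−1)^0·1440.0000/(1440)·0.1198^8·0.9928^0 = +0.000000
  k=1: (−1)^1·1440.0000/(120)·0.1198^6·0.9928^2 = -0.000035
  k=2: (−1)^2·1440.0000/(96)·0.1198^4·0.9928^4 = +0.003002
d^4_{-2,-2}(2.9014) = +0.000000 -0.000035 +0.003002 = +0.002968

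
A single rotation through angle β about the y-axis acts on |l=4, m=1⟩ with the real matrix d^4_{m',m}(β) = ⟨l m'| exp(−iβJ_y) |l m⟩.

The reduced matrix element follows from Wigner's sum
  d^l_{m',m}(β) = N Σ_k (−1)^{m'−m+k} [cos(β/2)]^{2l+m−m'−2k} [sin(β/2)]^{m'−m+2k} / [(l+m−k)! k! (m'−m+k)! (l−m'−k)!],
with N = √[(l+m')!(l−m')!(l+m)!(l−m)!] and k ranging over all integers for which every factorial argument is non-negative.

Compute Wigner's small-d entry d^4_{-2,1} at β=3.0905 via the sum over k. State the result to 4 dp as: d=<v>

d^4_{-2,1}(β=3.0905) via Wigner's sum:
c=cos(3.0905/2)=0.025544, s=sin(3.0905/2)=0.999674; N=√[2·720·120·6]=1018.233765
Admissible k: 3..5 (factorial args all ≥0)
  k=3: (−1)^0·1018.2338/(72)·0.0255^5·0.9997^3 = +0.000000
  k=4: (−1)^1·1018.2338/(48)·0.0255^3·0.9997^5 = -0.000353
  k=5: (−1)^2·1018.2338/(240)·0.0255^1·0.9997^7 = +0.108125
d^4_{-2,1}(3.0905) = +0.000000 -0.000353 +0.108125 = +0.107772

d=0.1078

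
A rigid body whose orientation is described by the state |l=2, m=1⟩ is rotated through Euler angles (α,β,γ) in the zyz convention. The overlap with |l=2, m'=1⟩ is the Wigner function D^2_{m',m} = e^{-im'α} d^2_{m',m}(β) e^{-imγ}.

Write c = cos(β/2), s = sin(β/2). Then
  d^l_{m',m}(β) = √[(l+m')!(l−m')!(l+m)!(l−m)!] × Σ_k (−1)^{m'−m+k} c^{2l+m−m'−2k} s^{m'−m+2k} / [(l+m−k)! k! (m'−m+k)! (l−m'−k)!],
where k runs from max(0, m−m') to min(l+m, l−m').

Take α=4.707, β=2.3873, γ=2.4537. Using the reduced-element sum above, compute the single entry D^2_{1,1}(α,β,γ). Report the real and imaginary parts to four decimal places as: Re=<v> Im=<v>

D^2_{1,1}(4.707,2.3873,2.4537) = e^{-i·1·4.707}·d^2_{1,1}(2.3873)·e^{-i·1·2.4537}. Compute d first:
With c≡cos(β/2)=0.368269 and s≡sin(β/2)=0.929719, N=[6·1·6·1]^{1/2}=6.000000
The bounds max(0,m−m')=0 and min(l+m,l−m')=1 give 2 terms
  k=0: (−1)^0·6.0000/(6)·0.3683^4·0.9297^0 = +0.018393
  k=1: (−1)^1·6.0000/(2)·0.3683^2·0.9297^2 = -0.351686
d^2_{1,1}(2.3873) = +0.018393 -0.351686 = -0.333293
D = (-0.005389+0.999985i)·(-0.333293)·(-0.772586-0.634910i) = -0.212996+0.256353i

Re=-0.2130 Im=0.2564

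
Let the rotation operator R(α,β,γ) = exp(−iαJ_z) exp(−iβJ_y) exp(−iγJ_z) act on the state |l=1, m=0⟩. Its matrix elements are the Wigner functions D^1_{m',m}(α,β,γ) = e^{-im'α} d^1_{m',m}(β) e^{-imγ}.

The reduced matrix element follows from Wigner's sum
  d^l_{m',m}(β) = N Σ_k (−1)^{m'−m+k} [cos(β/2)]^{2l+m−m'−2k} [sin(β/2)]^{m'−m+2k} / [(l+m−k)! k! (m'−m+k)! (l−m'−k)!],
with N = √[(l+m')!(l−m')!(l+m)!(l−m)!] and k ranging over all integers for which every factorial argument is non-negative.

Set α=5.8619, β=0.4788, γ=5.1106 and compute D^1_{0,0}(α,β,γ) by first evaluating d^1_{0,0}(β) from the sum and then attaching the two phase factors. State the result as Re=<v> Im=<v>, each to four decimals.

Split into d^1_{0,0}(β=0.4788) × two z-phases.
c=cos(0.4788/2)=0.971480, s=sin(0.4788/2)=0.237120; N=√[1·1·1·1]=1.000000
The bounds max(0,m−m')=0 and min(l+m,l−m')=1 give 2 terms
  k=0: (−1)^0·1.0000/(1)·0.9715^2·0.2371^0 = +0.943774
  k=1: (−1)^1·1.0000/(1)·0.9715^0·0.2371^2 = -0.056226
d^1_{0,0}(0.4788) = +0.943774 -0.056226 = +0.887548
Phases: e^{-i·(0)·5.8619}=+1.000000+0.000000i, e^{-i·(0)·5.1106}=+1.000000+0.000000i ⇒ D=+0.887548+0.000000i

Re=0.8875 Im=0.0000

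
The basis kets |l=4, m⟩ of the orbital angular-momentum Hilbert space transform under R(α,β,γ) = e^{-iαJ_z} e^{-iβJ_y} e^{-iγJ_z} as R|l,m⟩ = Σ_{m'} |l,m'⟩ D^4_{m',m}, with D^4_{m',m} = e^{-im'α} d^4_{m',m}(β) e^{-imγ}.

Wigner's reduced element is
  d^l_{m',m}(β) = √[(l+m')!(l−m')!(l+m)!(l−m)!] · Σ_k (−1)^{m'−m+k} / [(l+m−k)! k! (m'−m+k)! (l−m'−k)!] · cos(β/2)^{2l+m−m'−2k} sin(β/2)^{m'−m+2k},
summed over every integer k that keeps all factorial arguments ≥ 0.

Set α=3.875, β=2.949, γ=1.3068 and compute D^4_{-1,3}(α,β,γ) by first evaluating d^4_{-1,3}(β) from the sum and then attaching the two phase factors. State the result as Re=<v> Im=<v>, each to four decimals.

Re=-0.0702 Im=0.0032

First d^4_{-1,3}(β=2.949), then the phase factors e^{-i(-1)α} and e^{-i(3)γ}:
Half-angle: c=0.096148, s=0.995367. N=√(6·120·5040·1)=1904.940944
Admissible k: 4..5 (factorial args all ≥0)
  k=4: (−1)^0·1904.9409/(144)·0.0961^4·0.9954^4 = +0.001110
  k=5: (−1)^1·1904.9409/(240)·0.0961^2·0.9954^6 = -0.071359
d^4_{-1,3}(2.949) = +0.001110 -0.071359 = -0.070249
Phases: e^{-i·(-1)·3.875}=-0.742898-0.669405i, e^{-i·(3)·1.3068}=-0.711752+0.702431i ⇒ D=-0.070177+0.003188i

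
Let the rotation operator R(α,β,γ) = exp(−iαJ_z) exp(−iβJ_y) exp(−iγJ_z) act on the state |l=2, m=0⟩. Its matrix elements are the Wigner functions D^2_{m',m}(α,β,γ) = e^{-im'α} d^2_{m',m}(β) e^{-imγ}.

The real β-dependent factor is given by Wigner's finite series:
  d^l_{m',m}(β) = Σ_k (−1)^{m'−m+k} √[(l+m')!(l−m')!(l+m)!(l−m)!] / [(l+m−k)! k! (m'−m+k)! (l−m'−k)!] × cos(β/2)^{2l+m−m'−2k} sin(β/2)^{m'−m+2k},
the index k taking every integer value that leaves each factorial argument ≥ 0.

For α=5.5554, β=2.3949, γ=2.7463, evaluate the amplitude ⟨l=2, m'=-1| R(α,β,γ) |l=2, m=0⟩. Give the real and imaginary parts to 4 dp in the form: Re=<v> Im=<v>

Re=-0.4559 Im=0.4061

D^2_{-1,0}(5.5554,2.3949,2.7463) = e^{-i·-1·5.5554}·d^2_{-1,0}(2.3949)·e^{-i·0·2.7463}. Compute d first:
c=cos(2.3949/2)=0.364733, s=sin(2.3949/2)=0.931112; N=√[1·6·2·2]=4.898979
k: max(0,(0)−(-1))=1 … min(2+(0),2−(-1))=2
  k=1: (−1)^0·4.8990/(2)·0.3647^3·0.9311^1 = +0.110663
  k=2: (−1)^1·4.8990/(2)·0.3647^1·0.9311^3 = -0.721202
d^2_{-1,0}(2.3949) = +0.110663 -0.721202 = -0.610539
Attach z-rotation phases: D = e^{-i(-1)(5.5554)}·(-0.610539)·e^{-i(0)(2.7463)} = -0.455858+0.406141i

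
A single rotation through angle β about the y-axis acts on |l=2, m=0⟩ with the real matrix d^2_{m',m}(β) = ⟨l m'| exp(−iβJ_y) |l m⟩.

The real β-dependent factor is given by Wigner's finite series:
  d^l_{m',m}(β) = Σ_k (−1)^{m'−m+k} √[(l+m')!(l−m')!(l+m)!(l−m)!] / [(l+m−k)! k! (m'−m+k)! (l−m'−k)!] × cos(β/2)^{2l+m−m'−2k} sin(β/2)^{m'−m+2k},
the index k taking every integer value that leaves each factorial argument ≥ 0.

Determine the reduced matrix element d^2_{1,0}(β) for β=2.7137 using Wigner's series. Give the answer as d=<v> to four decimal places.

d^2_{1,0}(β=2.7137) via Wigner's sum:
c=cos(2.7137/2)=0.212318, s=sin(2.7137/2)=0.977201; N=√[6·1·2·2]=4.898979
The bounds max(0,m−m')=0 and min(l+m,l−m')=1 give 2 terms
  k=0: (−1)^1·4.8990/(2)·0.2123^3·0.9772^1 = -0.022910
  k=1: (−1)^2·4.8990/(2)·0.2123^1·0.9772^3 = +0.485304
d^2_{1,0}(2.7137) = -0.022910 +0.485304 = +0.462394

d=0.4624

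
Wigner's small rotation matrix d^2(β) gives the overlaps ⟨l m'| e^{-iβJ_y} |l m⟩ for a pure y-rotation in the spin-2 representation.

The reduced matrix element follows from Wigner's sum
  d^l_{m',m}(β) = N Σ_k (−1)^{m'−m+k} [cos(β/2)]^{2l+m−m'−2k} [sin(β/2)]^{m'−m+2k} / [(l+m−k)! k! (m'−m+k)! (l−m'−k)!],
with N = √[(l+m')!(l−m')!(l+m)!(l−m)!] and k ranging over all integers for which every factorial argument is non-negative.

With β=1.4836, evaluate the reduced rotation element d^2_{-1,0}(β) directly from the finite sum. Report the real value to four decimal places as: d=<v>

d=0.1063

d^2_{-1,0}(β=1.4836) via Wigner's sum:
With c≡cos(β/2)=0.737254 and s≡sin(β/2)=0.675616, N=[1·6·2·2]^{1/2}=4.898979
k∈{1,2} keeps every argument non-negative
  k=1: (−1)^0·4.8990/(2)·0.7373^3·0.6756^1 = +0.663172
  k=2: (−1)^1·4.8990/(2)·0.7373^1·0.6756^3 = -0.556920
d^2_{-1,0}(1.4836) = +0.663172 -0.556920 = +0.106253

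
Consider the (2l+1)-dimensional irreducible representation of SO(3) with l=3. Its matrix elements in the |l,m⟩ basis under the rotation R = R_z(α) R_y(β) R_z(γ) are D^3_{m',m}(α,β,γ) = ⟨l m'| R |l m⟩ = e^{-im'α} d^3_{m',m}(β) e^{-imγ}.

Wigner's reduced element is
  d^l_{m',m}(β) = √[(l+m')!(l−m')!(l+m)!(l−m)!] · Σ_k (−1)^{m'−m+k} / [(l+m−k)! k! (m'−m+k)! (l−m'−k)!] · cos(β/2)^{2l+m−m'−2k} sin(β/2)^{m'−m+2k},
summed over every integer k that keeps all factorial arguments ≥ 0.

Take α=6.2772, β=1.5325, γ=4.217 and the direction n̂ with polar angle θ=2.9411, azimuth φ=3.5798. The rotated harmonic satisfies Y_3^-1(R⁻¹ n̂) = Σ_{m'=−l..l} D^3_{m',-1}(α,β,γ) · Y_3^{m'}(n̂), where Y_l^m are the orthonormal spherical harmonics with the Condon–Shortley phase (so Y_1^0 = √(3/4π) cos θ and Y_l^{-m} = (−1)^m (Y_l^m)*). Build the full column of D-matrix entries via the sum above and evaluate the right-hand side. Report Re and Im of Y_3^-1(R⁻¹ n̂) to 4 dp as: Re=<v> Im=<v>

Re=0.0956 Im=0.2213

Need the full column D^3_{m',-1} for m'=−3..3 at α=6.2772, β=1.5325, γ=4.217.
cos(β/2)=0.720516, sin(β/2)=0.693438
d^3_{-3,-1}: single k=2 term ⇒ +0.501922;  D = -0.246491-0.437227i
d^3_{-2,-1}: k∈[1..2] ⇒ +0.425820 -0.788832 = -0.363012;  D = +0.176377+0.317283i
d^3_{-1,-1}: k∈[0..2] ⇒ +0.139914 -1.036765 +0.720227 = -0.176623;  D = +0.084891+0.154885i
d^3_{0,-1}: k∈[0..2] ⇒ -0.466463 +1.296183 -0.400196 = +0.429524;  D = -0.204184-0.377888i
d^3_{1,-1}: k∈[0..2] ⇒ +0.777574 -0.960303 +0.111185 = -0.071544;  D = +0.033633+0.063146i
d^3_{2,-1}: k∈[0..1] ⇒ -0.788832 +0.365328 = -0.423504;  D = +0.196848+0.374975i
d^3_{3,-1}: single k=0 term ⇒ +0.464905;  D = -0.213624-0.412918i
Y_3^{m'}(θ=2.9411,φ=3.5798) and Σ D·Y over m':
  (-0.2465-0.4372i)·(-0.0008+0.0032i)  (+0.1764+0.3173i)·(-0.0254+0.0305i)  (+0.0849+0.1549i)·(-0.2216+0.1038i)  (-0.2042-0.3779i)·(-0.6589+0.0000i)  (+0.0336+0.0631i)·(+0.2216+0.1038i)  (+0.1968+0.3750i)·(-0.0254-0.0305i)  (-0.2136-0.4129i)·(+0.0008+0.0032i)
Y_3^-1(R⁻¹ n̂) = +0.095551+0.221295i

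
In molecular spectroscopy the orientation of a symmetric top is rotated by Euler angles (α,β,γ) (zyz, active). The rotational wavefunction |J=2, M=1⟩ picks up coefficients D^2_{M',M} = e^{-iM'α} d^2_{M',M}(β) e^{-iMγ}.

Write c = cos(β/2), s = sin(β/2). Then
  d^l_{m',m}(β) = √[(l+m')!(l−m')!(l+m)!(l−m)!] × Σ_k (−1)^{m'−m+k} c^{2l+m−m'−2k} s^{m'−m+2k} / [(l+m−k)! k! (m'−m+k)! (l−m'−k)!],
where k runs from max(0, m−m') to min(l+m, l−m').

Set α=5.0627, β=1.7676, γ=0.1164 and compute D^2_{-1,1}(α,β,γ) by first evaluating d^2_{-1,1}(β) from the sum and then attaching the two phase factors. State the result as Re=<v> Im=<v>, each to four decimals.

Re=0.0844 Im=-0.3541

D^2_{-1,1}(5.0627,1.7676,0.1164) = e^{-i·-1·5.0627}·d^2_{-1,1}(1.7676)·e^{-i·1·0.1164}. Compute d first:
With c≡cos(β/2)=0.634218 and s≡sin(β/2)=0.773154, N=[1·6·6·1]^{1/2}=6.000000
Admissible k: 2..3 (factorial args all ≥0)
  k=2: (−1)^0·6.0000/(2)·0.6342^2·0.7732^2 = +0.721324
  k=3: (−1)^1·6.0000/(6)·0.6342^0·0.7732^4 = -0.357326
d^2_{-1,1}(1.7676) = +0.721324 -0.357326 = +0.363998
Phases: e^{-i·(-1)·5.0627}=+0.343190-0.939266i, e^{-i·(1)·0.1164}=+0.993233-0.116137i ⇒ D=+0.084369-0.354085i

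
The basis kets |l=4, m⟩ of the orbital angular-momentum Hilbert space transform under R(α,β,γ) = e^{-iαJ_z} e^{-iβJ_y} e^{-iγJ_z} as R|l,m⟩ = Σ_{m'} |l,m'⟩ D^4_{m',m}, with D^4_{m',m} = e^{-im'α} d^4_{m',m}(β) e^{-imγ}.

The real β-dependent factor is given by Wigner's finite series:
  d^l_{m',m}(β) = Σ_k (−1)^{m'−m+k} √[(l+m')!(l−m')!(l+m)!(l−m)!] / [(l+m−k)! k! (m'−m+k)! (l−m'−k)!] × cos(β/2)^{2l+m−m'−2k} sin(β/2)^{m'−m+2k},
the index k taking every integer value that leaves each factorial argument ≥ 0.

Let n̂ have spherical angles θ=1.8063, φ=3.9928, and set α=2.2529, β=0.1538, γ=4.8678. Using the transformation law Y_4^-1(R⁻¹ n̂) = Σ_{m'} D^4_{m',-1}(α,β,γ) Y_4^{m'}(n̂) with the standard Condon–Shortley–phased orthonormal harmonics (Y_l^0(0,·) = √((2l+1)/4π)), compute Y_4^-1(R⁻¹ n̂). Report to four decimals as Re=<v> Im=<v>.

Re=-0.2972 Im=-0.0074

Need the full column D^4_{m',-1} for m'=−4..4 at α=2.2529, β=0.1538, γ=4.8678.
cos(β/2)=0.997045, sin(β/2)=0.076824
d^4_{-4,-1}: single k=3 term ⇒ +0.003343;  D = +0.000852+0.003233i
d^4_{-3,-1}: k∈[2..3] ⇒ +0.046021 -0.000455 = +0.045565;  D = +0.026879-0.036793i
d^4_{-2,-1}: k∈[1..3] ⇒ +0.319254 -0.009477 +0.000038 = +0.309815;  D = -0.309409+0.015849i
d^4_{-1,-1}: k∈[0..3] ⇒ +0.976600 -0.086971 +0.001033 -0.000002 = +0.890660;  D = +0.596129+0.661744i
d^4_{0,-1}: k∈[0..3] ⇒ -0.336524 +0.011988 -0.000071 +0.000000 = -0.324607;  D = -0.050245+0.320695i
d^4_{1,-1}: k∈[0..3] ⇒ +0.057981 -0.001033 +0.000003 -0.000000 = +0.056951;  D = -0.049233+0.028628i
d^4_{2,-1}: k∈[0..2] ⇒ -0.006318 +0.000056 -0.000000 = -0.006262;  D = -0.005856-0.002218i
d^4_{3,-1}: k∈[0..1] ⇒ +0.000455 -0.000002 = +0.000454;  D = -0.000143-0.000431i
d^4_{4,-1}: single k=0 term ⇒ -0.000020;  D = +0.000011-0.000017i
Y_4^{m'}(θ=1.8063,φ=3.9928) and Σ D·Y over m':
  (+0.0009+0.0032i)·(-0.3820+0.1030i)  (+0.0269-0.0368i)·(-0.2234-0.1489i)  (-0.3094+0.0158i)·(+0.0257+0.1941i)  (+0.5961+0.6617i)·(-0.1853+0.2114i)  (-0.0502+0.3207i)·(+0.1555+0.0000i)  (-0.0492+0.0286i)·(+0.1853+0.2114i)  (-0.0059-0.0022i)·(+0.0257-0.1941i)  (-0.0001-0.0004i)·(+0.2234-0.1489i)  (+0.0000-0.0000i)·(-0.3820-0.1030i)
Y_4^-1(R⁻¹ n̂) = -0.297192-0.007352i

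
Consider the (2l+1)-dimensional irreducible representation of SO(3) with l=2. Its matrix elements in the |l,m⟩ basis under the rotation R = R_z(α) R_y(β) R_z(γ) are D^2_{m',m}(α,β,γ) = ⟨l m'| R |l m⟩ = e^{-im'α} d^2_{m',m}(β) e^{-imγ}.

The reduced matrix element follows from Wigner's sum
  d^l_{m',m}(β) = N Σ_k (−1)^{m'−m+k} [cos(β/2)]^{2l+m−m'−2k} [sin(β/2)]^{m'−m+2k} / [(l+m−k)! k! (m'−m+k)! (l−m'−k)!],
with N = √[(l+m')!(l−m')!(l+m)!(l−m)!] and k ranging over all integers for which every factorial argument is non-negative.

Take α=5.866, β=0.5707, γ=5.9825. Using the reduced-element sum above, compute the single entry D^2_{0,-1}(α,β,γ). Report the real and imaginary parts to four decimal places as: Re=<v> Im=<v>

Re=-0.5318 Im=0.1649

First d^2_{0,-1}(β=0.5707), then the phase factors e^{-i(0)α} and e^{-i(-1)γ}:
c=cos(0.5707/2)=0.959563, s=sin(0.5707/2)=0.281493; N=√[2·2·1·6]=4.898979
The bounds max(0,m−m')=0 and min(l+m,l−m')=1 give 2 terms
  k=0: (−1)^1·4.8990/(2)·0.9596^3·0.2815^1 = -0.609206
  k=1: (−1)^2·4.8990/(2)·0.9596^1·0.2815^3 = +0.052427
d^2_{0,-1}(0.5707) = -0.609206 +0.052427 = -0.556780
Phases: e^{-i·(0)·5.866}=+1.000000+0.000000i, e^{-i·(-1)·5.9825}=+0.955134-0.296175i ⇒ D=-0.531799+0.164904i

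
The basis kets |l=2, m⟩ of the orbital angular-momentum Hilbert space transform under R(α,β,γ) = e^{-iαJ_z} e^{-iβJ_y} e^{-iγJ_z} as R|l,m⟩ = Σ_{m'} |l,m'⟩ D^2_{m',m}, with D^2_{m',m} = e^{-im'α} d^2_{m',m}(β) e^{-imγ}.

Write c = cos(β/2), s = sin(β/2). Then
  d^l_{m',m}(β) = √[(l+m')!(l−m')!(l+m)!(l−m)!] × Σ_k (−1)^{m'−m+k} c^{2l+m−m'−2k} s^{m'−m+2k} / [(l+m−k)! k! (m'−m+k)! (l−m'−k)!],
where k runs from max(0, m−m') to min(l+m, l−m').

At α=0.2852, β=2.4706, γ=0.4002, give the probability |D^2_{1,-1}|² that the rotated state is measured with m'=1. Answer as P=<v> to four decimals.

P=0.2550

D^2_{1,-1}(0.2852,2.4706,0.4002) = e^{-i·1·0.2852}·d^2_{1,-1}(2.4706)·e^{-i·-1·0.4002}. Compute d first:
With c≡cos(β/2)=0.329238 and s≡sin(β/2)=0.944247, N=[6·1·1·6]^{1/2}=6.000000
k∈{0,1} keeps every argument non-negative
  k=0: (−1)^2·6.0000/(2)·0.3292^2·0.9442^2 = +0.289943
  k=1: (−1)^3·6.0000/(6)·0.3292^0·0.9442^4 = -0.794955
d^2_{1,-1}(2.4706) = +0.289943 -0.794955 = -0.505012
|D^2_{1,-1}|² = |d^2_{1,-1}(β)|² = (-0.505012)² = 0.255037 (the z-rotation phases have unit modulus)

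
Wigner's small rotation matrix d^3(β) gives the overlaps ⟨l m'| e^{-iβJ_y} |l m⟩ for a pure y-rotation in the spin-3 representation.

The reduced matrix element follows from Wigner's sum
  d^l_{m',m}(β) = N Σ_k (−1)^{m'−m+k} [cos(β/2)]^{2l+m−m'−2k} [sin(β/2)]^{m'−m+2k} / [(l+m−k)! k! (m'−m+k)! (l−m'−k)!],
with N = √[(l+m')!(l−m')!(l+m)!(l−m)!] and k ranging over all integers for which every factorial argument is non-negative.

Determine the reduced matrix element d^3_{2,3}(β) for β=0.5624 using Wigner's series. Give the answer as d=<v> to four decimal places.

d^3_{2,3}(β=0.5624) via Wigner's sum:
Half-angle: c=0.960723, s=0.277509. N=√(120·1·720·1)=293.938769
k∈{1} keeps every argument non-negative
  k=1: (−1)^0·293.9388/(120)·0.9607^5·0.2775^1 = +0.556344
d^3_{2,3}(0.5624) = +0.556344

d=0.5563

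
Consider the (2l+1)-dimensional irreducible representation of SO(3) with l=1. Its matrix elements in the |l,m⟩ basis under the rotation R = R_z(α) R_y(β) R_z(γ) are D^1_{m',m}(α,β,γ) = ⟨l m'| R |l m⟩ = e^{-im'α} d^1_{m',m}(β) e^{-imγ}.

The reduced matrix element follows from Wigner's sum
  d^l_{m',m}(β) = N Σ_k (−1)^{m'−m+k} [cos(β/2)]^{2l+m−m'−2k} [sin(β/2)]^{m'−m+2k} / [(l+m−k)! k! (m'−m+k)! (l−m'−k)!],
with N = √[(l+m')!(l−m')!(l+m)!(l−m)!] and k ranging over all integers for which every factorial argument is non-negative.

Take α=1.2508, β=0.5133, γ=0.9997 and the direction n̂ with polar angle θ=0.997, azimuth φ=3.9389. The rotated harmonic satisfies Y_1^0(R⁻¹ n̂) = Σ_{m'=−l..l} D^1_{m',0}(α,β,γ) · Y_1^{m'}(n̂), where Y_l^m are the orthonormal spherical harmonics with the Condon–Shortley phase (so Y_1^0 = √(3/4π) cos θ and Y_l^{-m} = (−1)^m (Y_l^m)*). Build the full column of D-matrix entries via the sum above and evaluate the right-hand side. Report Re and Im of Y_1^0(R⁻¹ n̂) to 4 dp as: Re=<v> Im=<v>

Re=0.0499 Im=0.0000

Need the full column D^1_{m',0} for m'=−1..1 at α=1.2508, β=0.5133, γ=0.9997.
cos(β/2)=0.967246, sin(β/2)=0.253842
d^1_{-1,0}: single k=1 term ⇒ +0.347228;  D = +0.109225+0.329602i
d^1_{0,0}: k∈[0..1] ⇒ +0.935564 -0.064436 = +0.871129;  D = +0.871129+0.000000i
d^1_{1,0}: single k=0 term ⇒ -0.347228;  D = -0.109225+0.329602i
Y_1^{m'}(θ=0.997,φ=3.9389) and Σ D·Y over m':
  (+0.1092+0.3296i)·(-0.2027+0.2076i)  (+0.8711+0.0000i)·(+0.2652+0.0000i)  (-0.1092+0.3296i)·(+0.2027+0.2076i)
Y_1^0(R⁻¹ n̂) = +0.049908+0.000000i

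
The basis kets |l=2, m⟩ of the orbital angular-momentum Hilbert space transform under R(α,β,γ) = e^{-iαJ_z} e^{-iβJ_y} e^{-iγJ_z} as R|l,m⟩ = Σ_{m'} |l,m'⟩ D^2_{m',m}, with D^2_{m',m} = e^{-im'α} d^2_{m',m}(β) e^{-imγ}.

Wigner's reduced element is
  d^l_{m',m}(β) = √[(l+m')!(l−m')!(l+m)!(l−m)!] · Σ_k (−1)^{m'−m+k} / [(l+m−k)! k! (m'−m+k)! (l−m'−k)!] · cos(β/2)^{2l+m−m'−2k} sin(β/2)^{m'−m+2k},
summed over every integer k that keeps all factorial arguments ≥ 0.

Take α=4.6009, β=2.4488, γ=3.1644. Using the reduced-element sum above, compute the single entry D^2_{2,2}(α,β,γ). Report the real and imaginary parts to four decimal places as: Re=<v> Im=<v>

D^2_{2,2}(4.6009,2.4488,3.1644) = e^{-i·2·4.6009}·d^2_{2,2}(2.4488)·e^{-i·2·3.1644}. Compute d first:
c=cos(2.4488/2)=0.339510, s=sin(2.4488/2)=0.940602; N=√[24·1·24·1]=24.000000
Admissible k: 0..0 (factorial args all ≥0)
  k=0: (−1)^0·24.0000/(24)·0.3395^4·0.9406^0 = +0.013287
d^2_{2,2}(2.4488) = +0.013287
D = (-0.975243-0.221135i)·(+0.013287)·(+0.998960-0.045599i) = -0.013078-0.002344i

Re=-0.0131 Im=-0.0023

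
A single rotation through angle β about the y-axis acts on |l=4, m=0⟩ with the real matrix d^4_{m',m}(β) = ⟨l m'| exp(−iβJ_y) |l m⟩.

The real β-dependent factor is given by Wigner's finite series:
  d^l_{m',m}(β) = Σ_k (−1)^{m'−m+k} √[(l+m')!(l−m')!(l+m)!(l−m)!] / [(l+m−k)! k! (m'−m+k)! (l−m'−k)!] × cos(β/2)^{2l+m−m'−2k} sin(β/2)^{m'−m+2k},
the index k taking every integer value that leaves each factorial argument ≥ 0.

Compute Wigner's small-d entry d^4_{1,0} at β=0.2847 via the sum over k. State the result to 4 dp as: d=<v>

d^4_{1,0}(β=0.2847) via Wigner's sum:
c=cos(0.2847/2)=0.989885, s=sin(0.2847/2)=0.141870; N=√[120·6·24·24]=643.987578
The bounds max(0,m−m')=0 and min(l+m,l−m')=3 give 4 terms
  k=0: (−1)^1·643.9876/(144)·0.9899^7·0.1419^1 = -0.590880
  k=1: (−1)^2·643.9876/(24)·0.9899^5·0.1419^3 = +0.072822
  k=2: (−1)^3·643.9876/(24)·0.9899^3·0.1419^5 = -0.001496
  k=3: (−1)^4·643.9876/(144)·0.9899^1·0.1419^7 = +0.000005
d^4_{1,0}(0.2847) = -0.590880 +0.072822 -0.001496 +0.000005 = -0.519549

d=-0.5195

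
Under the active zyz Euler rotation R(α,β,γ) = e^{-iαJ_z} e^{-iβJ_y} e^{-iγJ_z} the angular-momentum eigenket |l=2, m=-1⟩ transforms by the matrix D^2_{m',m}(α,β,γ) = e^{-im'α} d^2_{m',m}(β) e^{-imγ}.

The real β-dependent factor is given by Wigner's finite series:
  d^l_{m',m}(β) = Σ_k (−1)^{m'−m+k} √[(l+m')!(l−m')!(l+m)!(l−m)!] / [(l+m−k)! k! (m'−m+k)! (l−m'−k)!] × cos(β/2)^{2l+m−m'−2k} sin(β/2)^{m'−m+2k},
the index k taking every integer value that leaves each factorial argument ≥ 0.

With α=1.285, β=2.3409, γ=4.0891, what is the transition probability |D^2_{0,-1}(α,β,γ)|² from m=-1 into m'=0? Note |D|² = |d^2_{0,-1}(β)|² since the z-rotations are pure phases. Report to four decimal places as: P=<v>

D^2_{0,-1}(1.285,2.3409,4.0891) = e^{-i·0·1.285}·d^2_{0,-1}(2.3409)·e^{-i·-1·4.0891}. Compute d first:
c=cos(2.3409/2)=0.389737, s=sin(2.3409/2)=0.920926; N=√[2·2·1·6]=4.898979
Admissible k: 0..1 (factorial args all ≥0)
  k=0: (−1)^1·4.8990/(2)·0.3897^3·0.9209^1 = -0.133542
  k=1: (−1)^2·4.8990/(2)·0.3897^1·0.9209^3 = +0.745627
d^2_{0,-1}(2.3409) = -0.133542 +0.745627 = +0.612086
|D^2_{0,-1}|² = |d^2_{0,-1}(β)|² = (+0.612086)² = 0.374649 (the z-rotation phases have unit modulus)

P=0.3746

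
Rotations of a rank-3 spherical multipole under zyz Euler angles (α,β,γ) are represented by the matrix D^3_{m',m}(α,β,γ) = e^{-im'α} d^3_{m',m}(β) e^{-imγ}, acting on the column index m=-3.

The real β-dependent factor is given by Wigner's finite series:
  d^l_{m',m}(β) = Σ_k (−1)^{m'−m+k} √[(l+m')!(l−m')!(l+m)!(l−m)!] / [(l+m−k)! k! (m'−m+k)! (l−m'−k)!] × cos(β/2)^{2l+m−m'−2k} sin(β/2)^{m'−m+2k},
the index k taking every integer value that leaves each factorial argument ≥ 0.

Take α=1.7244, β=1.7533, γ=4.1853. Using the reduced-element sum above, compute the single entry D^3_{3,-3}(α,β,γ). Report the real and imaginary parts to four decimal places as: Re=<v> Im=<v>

Re=0.0936 Im=0.1837

D^3_{3,-3}(1.7244,1.7533,4.1853) = e^{-i·3·1.7244}·d^3_{3,-3}(1.7533)·e^{-i·-3·4.1853}. Compute d first:
With c≡cos(β/2)=0.639730 and s≡sin(β/2)=0.768600, N=[720·1·1·720]^{1/2}=720.000000
The bounds max(0,m−m')=0 and min(l+m,l−m')=0 give 1 term
  k=0: (−1)^6·720.0000/(720)·0.6397^0·0.7686^6 = +0.206159
d^3_{3,-3}(1.7533) = +0.206159
Attach z-rotation phases: D = e^{-i(3)(1.7244)}·(+0.206159)·e^{-i(-3)(4.1853)} = +0.093602+0.183685i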